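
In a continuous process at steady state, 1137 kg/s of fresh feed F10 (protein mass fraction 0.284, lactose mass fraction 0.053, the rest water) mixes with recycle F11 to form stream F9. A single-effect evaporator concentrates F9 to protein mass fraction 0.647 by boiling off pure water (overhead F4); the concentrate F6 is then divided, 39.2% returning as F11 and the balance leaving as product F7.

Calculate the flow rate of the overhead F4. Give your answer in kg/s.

637.9 kg/s

Overall protein balance (none leaves overhead): protein in fresh feed = protein in product, i.e. 1137×0.284 = (1−0.392)·F6·0.647.
F6 = 322.91/(0.647×0.608) = 820.86 kg/s.
Recycle F11 = 0.392×820.86 = 321.78 kg/s.
Combined feed F9 = 1137 + 321.78 = 1458.8 kg/s.
Overhead F4 = F9 − F6 = 1458.8 − 820.86 = 637.91 kg/s.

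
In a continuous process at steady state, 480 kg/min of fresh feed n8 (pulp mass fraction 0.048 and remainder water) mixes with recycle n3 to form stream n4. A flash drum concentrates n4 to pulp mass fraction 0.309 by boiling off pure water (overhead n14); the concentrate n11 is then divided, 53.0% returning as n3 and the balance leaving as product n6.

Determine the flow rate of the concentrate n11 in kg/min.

158.6 kg/min

Overall pulp balance (none leaves overhead): pulp in fresh feed = pulp in product, i.e. 480×0.048 = (1−0.530)·n11·0.309.
n11 = 23.04/(0.309×0.470) = 158.64 kg/min.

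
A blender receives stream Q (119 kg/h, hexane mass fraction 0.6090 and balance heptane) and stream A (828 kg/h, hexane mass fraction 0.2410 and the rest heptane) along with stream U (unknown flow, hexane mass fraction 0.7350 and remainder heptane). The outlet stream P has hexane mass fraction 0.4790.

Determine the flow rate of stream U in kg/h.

709.4 kg/h

Let U be the unknown flow. Total out = 947 + U.
hexane balance: 272.02 + 0.735·U = 0.479·(947 + U)
(0.735 − 0.479)·U = 0.479×947 − 272.02 = 181.59
U = 181.59 / 0.256 = 709.35 kg/h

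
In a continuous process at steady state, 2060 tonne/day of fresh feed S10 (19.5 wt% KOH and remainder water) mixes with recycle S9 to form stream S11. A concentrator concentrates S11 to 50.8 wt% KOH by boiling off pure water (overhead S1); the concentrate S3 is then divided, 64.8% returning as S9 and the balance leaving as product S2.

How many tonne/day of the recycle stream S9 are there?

1456 tonne/day

Overall KOH balance (none leaves overhead): KOH in fresh feed = KOH in product, i.e. 2060×0.195 = (1−0.648)·S3·0.508.
S3 = 401.7/(0.508×0.352) = 2246.4 tonne/day.
Recycle S9 = 0.648×2246.4 = 1455.7 tonne/day.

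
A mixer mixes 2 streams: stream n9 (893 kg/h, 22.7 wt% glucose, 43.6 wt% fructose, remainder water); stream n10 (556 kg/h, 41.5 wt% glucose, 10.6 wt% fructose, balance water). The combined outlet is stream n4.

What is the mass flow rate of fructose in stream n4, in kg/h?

448.3 kg/h

fructose out = fructose in = 893×0.436 + 556×0.106 = 448.28 kg/h.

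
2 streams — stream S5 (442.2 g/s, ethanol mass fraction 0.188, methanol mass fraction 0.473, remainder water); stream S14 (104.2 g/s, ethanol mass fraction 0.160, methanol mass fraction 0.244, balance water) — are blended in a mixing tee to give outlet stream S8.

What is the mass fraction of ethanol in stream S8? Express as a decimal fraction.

0.183

Total flow out = 442.2 + 104.2 = 546.4 g/s.
ethanol in = 442.2×0.188 + 104.2×0.160 = 99.806 g/s.
ethanol mass fraction in S8 = 99.806/546.4 = 0.183.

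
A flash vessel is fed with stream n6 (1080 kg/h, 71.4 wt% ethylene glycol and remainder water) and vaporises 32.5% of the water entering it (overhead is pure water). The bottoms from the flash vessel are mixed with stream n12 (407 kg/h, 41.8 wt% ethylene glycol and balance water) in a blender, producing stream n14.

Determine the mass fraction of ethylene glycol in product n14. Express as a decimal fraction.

0.679

Vapour removed = 0.325×0.286×1080 = 100.39 kg/h; concentrate = 979.61 kg/h.
ethylene glycol reaching the mixer = 771.12 (from concentrate) + 407×0.418 = 941.25 kg/h.
Product flow = 979.61 + 407 = 1386.6 kg/h; ethylene glycol fraction = 0.679.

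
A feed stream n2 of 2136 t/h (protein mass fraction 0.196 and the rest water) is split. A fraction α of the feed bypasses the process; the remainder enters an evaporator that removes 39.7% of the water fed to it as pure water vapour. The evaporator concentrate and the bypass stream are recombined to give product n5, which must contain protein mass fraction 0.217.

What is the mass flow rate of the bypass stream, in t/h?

All 2136×0.196 = 418.66 t/h of protein reaches n5, so n5 = 418.66/0.217 = 1929.3 t/h and vapour = 206.71 t/h.
The evaporator receives (1−α)·2136 of feed at 0.804 water and removes 0.397 of that water:
0.397×0.804×(1−α)×2136 = 206.71
(1−α) = 206.71/681.79 = 0.3032;  α = 0.6968.
Bypass flow = 0.6968×2136 = 1488.4 t/h.

1488 t/h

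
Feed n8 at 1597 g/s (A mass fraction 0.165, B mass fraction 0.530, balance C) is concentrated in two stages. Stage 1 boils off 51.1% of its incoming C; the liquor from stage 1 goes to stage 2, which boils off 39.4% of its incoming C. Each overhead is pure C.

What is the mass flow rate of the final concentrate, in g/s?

C in feed = 1597×0.305 = 487.08 g/s.
After stage 1: C left = (1−0.511)×487.08 = 238.18; stream total = 1348.1 g/s.
After stage 2: C left = (1−0.394)×238.18 = 144.34; final concentrate = 1254.3 g/s.

1254 g/s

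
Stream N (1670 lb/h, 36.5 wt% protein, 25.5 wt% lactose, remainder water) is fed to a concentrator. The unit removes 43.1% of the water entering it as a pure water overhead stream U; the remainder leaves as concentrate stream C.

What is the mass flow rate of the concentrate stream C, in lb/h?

water entering = 1670×0.380 = 634.6 lb/h; overhead removed = 0.431×634.6 = 273.51 lb/h.
Concentrate = 1670 − 273.51 = 1396.5 lb/h.

1396 lb/h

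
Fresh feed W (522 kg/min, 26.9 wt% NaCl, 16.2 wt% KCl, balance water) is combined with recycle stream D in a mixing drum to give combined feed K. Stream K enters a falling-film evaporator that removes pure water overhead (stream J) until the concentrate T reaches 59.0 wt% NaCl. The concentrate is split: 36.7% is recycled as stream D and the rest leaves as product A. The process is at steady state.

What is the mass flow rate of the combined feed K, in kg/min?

660 kg/min

Overall NaCl balance (none leaves overhead): NaCl in fresh feed = NaCl in product, i.e. 522×0.269 = (1−0.367)·T·0.590.
T = 140.42/(0.590×0.633) = 375.98 kg/min.
Recycle D = 0.367×375.98 = 137.99 kg/min.
Combined feed K = 522 + 137.99 = 659.99 kg/min.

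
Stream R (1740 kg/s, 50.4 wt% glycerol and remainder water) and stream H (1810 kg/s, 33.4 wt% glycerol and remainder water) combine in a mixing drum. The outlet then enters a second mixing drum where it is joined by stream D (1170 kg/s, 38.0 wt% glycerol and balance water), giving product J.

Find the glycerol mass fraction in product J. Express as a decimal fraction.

Overall, product flow = 4720 kg/s.
glycerol in = 1740×0.504 + 1810×0.334 + 1170×0.380 = 1926.1 kg/s.
glycerol fraction in J = 0.408.

0.408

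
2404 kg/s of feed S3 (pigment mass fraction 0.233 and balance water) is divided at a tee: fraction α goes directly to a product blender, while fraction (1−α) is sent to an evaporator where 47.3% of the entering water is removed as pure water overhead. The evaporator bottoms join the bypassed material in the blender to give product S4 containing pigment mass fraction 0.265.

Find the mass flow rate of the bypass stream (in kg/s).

1604 kg/s

All 2404×0.233 = 560.13 kg/s of pigment reaches S4, so S4 = 560.13/0.265 = 2113.7 kg/s and vapour = 290.29 kg/s.
The evaporator receives (1−α)·2404 of feed at 0.767 water and removes 0.473 of that water:
0.473×0.767×(1−α)×2404 = 290.29
(1−α) = 290.29/872.15 = 0.3328;  α = 0.6672.
Bypass flow = 0.6672×2404 = 1603.8 kg/s.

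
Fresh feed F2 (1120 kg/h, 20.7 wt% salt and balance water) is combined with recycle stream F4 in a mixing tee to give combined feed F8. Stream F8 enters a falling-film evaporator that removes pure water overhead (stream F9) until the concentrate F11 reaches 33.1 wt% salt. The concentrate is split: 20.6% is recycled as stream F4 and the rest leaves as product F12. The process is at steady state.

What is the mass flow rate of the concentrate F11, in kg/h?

Overall salt balance (none leaves overhead): salt in fresh feed = salt in product, i.e. 1120×0.207 = (1−0.206)·F11·0.331.
F11 = 231.84/(0.331×0.794) = 882.14 kg/h.

882.1 kg/h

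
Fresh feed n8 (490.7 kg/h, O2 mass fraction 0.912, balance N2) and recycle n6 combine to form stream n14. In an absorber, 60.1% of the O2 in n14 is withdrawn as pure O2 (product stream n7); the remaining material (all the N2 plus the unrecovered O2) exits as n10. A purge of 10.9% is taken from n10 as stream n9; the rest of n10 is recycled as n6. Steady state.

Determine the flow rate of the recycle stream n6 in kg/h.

N2 enters only via n8 and leaves only via the purge: 490.7×0.088 = 0.109×(N2 in n10), and the absorber passes all N2, so N2 in n14 = N2 in n10 = 396.16 kg/h.
O2 in n14: m_A = 490.7×0.912 + (1−0.109)·(1−0.601)·m_A, so m_A = 447.52/0.6445 = 694.37 kg/h.
n10 = (1−0.601)×694.37 + 396.16 = 673.22 kg/h.
Recycle n6 = (1−0.109)×673.22 = 599.84 kg/h.

599.8 kg/h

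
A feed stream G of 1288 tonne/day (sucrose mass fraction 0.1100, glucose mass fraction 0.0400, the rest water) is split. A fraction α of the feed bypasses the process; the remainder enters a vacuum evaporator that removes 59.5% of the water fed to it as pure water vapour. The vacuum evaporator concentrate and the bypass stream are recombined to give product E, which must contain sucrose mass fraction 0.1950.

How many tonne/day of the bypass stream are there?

177.9 tonne/day

All 1288×0.110 = 141.68 tonne/day of sucrose reaches E, so E = 141.68/0.195 = 726.56 tonne/day and vapour = 561.44 tonne/day.
The evaporator receives (1−α)·1288 of feed at 0.850 water and removes 0.595 of that water:
0.595×0.850×(1−α)×1288 = 561.44
(1−α) = 561.44/651.41 = 0.8619;  α = 0.1381.
Bypass flow = 0.1381×1288 = 177.89 tonne/day.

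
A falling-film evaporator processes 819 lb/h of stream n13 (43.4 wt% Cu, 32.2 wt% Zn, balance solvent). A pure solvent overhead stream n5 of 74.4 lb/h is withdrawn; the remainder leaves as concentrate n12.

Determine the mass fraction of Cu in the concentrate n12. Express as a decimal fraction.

0.4774

Cu is not removed: 819×0.434 = 355.45 lb/h of Cu enters n12.
Concentrate = 819 − 74.4 = 744.6 lb/h.
Mass fraction = 355.45/744.6 = 0.4774.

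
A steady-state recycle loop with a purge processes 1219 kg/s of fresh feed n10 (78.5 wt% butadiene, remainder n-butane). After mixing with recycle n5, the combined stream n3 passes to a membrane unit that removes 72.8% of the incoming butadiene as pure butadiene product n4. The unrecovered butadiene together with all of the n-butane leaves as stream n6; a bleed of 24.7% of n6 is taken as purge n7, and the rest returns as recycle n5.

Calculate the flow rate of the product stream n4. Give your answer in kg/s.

876.1 kg/s

butadiene in n3: m_A = 1219×0.785 + (1−0.247)·(1−0.728)·m_A, so m_A = 956.92/0.7952 = 1203.4 kg/s.
Product n4 = 0.728×1203.4 = 876.07 kg/s.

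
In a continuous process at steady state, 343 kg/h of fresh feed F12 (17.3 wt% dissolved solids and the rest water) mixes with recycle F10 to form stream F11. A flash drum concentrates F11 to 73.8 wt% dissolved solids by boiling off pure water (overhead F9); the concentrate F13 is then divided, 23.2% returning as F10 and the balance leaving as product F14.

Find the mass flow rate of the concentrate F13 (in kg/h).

104.7 kg/h

Overall dissolved solids balance (none leaves overhead): dissolved solids in fresh feed = dissolved solids in product, i.e. 343×0.173 = (1−0.232)·F13·0.738.
F13 = 59.339/(0.738×0.768) = 104.69 kg/h.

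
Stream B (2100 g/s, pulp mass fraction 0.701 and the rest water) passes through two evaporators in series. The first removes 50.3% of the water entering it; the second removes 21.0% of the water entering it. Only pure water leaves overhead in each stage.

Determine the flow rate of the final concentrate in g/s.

water in feed = 2100×0.299 = 627.9 g/s.
After stage 1: water left = (1−0.503)×627.9 = 312.07; stream total = 1784.2 g/s.
After stage 2: water left = (1−0.210)×312.07 = 246.53; final concentrate = 1718.6 g/s.

1719 g/s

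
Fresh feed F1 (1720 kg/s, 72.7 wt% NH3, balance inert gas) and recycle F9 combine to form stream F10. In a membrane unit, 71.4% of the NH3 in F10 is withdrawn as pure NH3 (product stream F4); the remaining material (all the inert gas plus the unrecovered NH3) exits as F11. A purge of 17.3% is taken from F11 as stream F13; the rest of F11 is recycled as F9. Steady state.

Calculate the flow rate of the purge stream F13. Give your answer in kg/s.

inert gas enters only via F1 and leaves only via the purge: 1720×0.273 = 0.173×(inert gas in F11), and the membrane unit passes all inert gas, so inert gas in F10 = inert gas in F11 = 2714.2 kg/s.
NH3 in F10: m_A = 1720×0.727 + (1−0.173)·(1−0.714)·m_A, so m_A = 1250.4/0.7635 = 1637.8 kg/s.
F11 = (1−0.714)×1637.8 + 2714.2 = 3182.6 kg/s.
Purge F13 = 0.173×3182.6 = 550.6 kg/s.

550.6 kg/s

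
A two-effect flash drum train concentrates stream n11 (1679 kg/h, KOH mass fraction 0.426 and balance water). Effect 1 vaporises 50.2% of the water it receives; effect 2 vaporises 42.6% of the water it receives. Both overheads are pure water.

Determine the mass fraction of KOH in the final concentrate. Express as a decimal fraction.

water in feed = 1679×0.574 = 963.75 kg/h.
After stage 1: water left = (1−0.502)×963.75 = 479.95; stream total = 1195.2 kg/h.
After stage 2: water left = (1−0.426)×479.95 = 275.49; final concentrate = 990.74 kg/h.
KOH fraction = 715.25/990.74 = 0.722.

0.722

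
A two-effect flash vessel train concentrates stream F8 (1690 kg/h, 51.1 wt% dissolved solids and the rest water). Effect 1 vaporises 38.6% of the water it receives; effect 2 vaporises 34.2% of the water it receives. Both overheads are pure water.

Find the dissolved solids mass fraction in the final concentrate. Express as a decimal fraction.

water in feed = 1690×0.489 = 826.41 kg/h.
After stage 1: water left = (1−0.386)×826.41 = 507.42; stream total = 1371 kg/h.
After stage 2: water left = (1−0.342)×507.42 = 333.88; final concentrate = 1197.5 kg/h.
dissolved solids fraction = 863.59/1197.5 = 0.721.

0.721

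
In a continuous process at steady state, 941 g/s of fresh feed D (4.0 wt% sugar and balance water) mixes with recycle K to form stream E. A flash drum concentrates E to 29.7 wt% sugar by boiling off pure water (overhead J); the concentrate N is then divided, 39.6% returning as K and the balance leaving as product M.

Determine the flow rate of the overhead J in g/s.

814.3 g/s

Overall sugar balance (none leaves overhead): sugar in fresh feed = sugar in product, i.e. 941×0.040 = (1−0.396)·N·0.297.
N = 37.64/(0.297×0.604) = 209.82 g/s.
Recycle K = 0.396×209.82 = 83.091 g/s.
Combined feed E = 941 + 83.091 = 1024.1 g/s.
Overhead J = E − N = 1024.1 − 209.82 = 814.27 g/s.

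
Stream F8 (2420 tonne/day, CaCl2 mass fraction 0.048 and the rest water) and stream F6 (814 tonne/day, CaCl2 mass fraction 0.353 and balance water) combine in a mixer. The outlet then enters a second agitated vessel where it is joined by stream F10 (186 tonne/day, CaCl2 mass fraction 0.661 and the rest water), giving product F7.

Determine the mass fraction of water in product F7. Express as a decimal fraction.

Overall, product flow = 3420 tonne/day.
water in = 2420×0.952 + 814×0.647 + 186×0.339 = 2893.6 tonne/day.
water fraction in F7 = 0.846.

0.846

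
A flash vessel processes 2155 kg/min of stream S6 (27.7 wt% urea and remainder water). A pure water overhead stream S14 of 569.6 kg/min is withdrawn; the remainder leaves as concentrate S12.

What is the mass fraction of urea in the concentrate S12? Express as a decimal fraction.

urea is not removed: 2155×0.277 = 596.94 kg/min of urea enters S12.
Concentrate = 2155 − 569.6 = 1585.4 kg/min.
Mass fraction = 596.94/1585.4 = 0.3765.

0.3765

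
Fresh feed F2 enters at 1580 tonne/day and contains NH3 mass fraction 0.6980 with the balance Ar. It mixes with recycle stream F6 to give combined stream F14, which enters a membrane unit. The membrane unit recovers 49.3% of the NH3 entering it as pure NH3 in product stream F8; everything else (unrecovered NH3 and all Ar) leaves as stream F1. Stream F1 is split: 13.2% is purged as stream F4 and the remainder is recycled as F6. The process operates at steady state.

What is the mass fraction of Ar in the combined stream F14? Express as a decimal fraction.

Ar enters only via F2 and leaves only via the purge: 1580×0.302 = 0.132×(Ar in F1), and the membrane unit passes all Ar, so Ar in F14 = Ar in F1 = 3614.8 tonne/day.
NH3 in F14: m_A = 1580×0.698 + (1−0.132)·(1−0.493)·m_A, so m_A = 1102.8/0.5599 = 1969.6 tonne/day.
F14 = 1969.6 + 3614.8 = 5584.5 tonne/day.
Ar fraction in F14 = 3614.8/5584.5 = 0.6473.

0.6473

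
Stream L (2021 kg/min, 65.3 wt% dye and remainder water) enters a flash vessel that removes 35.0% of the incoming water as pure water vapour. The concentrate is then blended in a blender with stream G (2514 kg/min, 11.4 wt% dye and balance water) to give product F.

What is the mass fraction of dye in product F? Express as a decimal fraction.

0.374

Vapour removed = 0.350×0.347×2021 = 245.45 kg/min; concentrate = 1775.5 kg/min.
dye reaching the mixer = 1319.7 (from concentrate) + 2514×0.114 = 1606.3 kg/min.
Product flow = 1775.5 + 2514 = 4289.5 kg/min; dye fraction = 0.374.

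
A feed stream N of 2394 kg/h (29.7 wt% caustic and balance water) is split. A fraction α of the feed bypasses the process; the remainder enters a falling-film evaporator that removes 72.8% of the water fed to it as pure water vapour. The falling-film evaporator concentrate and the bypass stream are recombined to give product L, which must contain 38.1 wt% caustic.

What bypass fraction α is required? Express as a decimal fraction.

All 2394×0.297 = 711.02 kg/h of caustic reaches L, so L = 711.02/0.381 = 1866.2 kg/h and vapour = 527.81 kg/h.
The evaporator receives (1−α)·2394 of feed at 0.703 water and removes 0.728 of that water:
0.728×0.703×(1−α)×2394 = 527.81
(1−α) = 527.81/1225.2 = 0.4308;  α = 0.5692.

0.569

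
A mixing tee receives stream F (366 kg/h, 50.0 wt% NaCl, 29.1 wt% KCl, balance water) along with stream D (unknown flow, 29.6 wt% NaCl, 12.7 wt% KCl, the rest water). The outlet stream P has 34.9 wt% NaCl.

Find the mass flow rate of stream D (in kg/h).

1043 kg/h

Let D be the unknown flow. Total out = 366 + D.
NaCl balance: 183 + 0.296·D = 0.349·(366 + D)
(0.296 − 0.349)·D = 0.349×366 − 183 = -55.266
D = -55.266 / -0.053 = 1042.8 kg/h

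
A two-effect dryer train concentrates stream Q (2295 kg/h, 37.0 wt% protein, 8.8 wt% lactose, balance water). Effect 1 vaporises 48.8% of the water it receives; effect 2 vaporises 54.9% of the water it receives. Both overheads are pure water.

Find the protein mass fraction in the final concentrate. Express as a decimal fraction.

0.634

water in feed = 2295×0.542 = 1243.9 kg/h.
After stage 1: water left = (1−0.488)×1243.9 = 636.87; stream total = 1688 kg/h.
After stage 2: water left = (1−0.549)×636.87 = 287.23; final concentrate = 1338.3 kg/h.
protein fraction = 849.15/1338.3 = 0.634.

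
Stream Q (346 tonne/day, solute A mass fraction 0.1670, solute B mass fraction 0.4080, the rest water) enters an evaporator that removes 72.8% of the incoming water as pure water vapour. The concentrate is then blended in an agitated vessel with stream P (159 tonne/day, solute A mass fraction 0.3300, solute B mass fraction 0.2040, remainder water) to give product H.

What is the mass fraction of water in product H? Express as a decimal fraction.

0.2867

Vapour removed = 0.728×0.425×346 = 107.05 tonne/day; concentrate = 238.95 tonne/day.
water reaching the mixer = 39.998 (from concentrate) + 159×0.466 = 114.09 tonne/day.
Product flow = 238.95 + 159 = 397.95 tonne/day; water fraction = 0.2867.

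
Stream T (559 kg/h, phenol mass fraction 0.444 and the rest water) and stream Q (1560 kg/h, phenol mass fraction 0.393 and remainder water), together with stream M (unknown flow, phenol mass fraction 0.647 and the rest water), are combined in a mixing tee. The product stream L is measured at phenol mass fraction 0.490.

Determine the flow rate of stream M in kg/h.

Let M be the unknown flow. Total out = 2119 + M.
phenol balance: 861.28 + 0.647·M = 0.490·(2119 + M)
(0.647 − 0.490)·M = 0.490×2119 − 861.28 = 177.03
M = 177.03 / 0.157 = 1127.6 kg/h

1128 kg/h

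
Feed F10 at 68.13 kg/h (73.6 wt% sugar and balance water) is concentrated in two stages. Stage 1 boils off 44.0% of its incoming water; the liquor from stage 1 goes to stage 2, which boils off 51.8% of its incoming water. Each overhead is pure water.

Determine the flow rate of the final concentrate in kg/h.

water in feed = 68.13×0.264 = 17.986 kg/h.
After stage 1: water left = (1−0.440)×17.986 = 10.072; stream total = 60.216 kg/h.
After stage 2: water left = (1−0.518)×10.072 = 4.8549; final concentrate = 54.999 kg/h.

55 kg/h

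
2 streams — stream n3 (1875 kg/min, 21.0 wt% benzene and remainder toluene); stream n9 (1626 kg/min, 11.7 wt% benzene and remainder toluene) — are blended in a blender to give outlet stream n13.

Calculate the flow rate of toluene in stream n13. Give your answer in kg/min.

2917 kg/min

toluene out = toluene in = 1875×0.790 + 1626×0.883 = 2917 kg/min.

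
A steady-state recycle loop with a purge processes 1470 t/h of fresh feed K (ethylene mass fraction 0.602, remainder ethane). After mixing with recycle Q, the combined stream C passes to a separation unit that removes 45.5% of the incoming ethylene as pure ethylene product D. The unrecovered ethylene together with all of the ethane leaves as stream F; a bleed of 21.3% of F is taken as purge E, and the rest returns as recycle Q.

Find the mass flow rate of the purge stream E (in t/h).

764.9 t/h

ethane enters only via K and leaves only via the purge: 1470×0.398 = 0.213×(ethane in F), and the separation unit passes all ethane, so ethane in C = ethane in F = 2746.8 t/h.
ethylene in C: m_A = 1470×0.602 + (1−0.213)·(1−0.455)·m_A, so m_A = 884.94/0.5711 = 1549.6 t/h.
F = (1−0.455)×1549.6 + 2746.8 = 3591.3 t/h.
Purge E = 0.213×3591.3 = 764.94 t/h.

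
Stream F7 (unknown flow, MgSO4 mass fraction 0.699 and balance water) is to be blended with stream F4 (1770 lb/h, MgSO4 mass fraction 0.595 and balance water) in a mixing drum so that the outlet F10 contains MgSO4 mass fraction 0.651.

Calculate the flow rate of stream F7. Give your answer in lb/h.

2065 lb/h

Let F7 be the unknown flow. Total out = 1770 + F7.
MgSO4 balance: 1053.1 + 0.699·F7 = 0.651·(1770 + F7)
(0.699 − 0.651)·F7 = 0.651×1770 − 1053.1 = 99.12
F7 = 99.12 / 0.048 = 2065 lb/h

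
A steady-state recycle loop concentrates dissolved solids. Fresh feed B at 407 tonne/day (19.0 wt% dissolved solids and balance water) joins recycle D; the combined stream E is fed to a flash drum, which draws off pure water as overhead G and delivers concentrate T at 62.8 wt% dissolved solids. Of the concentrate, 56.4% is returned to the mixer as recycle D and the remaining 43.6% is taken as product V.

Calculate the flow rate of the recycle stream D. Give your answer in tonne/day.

Overall dissolved solids balance (none leaves overhead): dissolved solids in fresh feed = dissolved solids in product, i.e. 407×0.190 = (1−0.564)·T·0.628.
T = 77.33/(0.628×0.436) = 282.42 tonne/day.
Recycle D = 0.564×282.42 = 159.29 tonne/day.

159.3 tonne/day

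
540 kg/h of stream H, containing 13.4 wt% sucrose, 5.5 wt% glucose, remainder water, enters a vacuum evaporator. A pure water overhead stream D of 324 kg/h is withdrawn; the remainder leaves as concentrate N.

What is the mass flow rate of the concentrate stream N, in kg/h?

Concentrate = 540 − 324 = 216 kg/h.

216 kg/h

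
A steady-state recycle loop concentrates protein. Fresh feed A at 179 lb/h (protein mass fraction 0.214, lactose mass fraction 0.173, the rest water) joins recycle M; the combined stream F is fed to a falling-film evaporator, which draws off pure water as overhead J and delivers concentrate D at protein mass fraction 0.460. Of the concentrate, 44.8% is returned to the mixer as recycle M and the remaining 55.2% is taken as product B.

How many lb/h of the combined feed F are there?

Overall protein balance (none leaves overhead): protein in fresh feed = protein in product, i.e. 179×0.214 = (1−0.448)·D·0.460.
D = 38.306/(0.460×0.552) = 150.86 lb/h.
Recycle M = 0.448×150.86 = 67.585 lb/h.
Combined feed F = 179 + 67.585 = 246.58 lb/h.

246.6 lb/h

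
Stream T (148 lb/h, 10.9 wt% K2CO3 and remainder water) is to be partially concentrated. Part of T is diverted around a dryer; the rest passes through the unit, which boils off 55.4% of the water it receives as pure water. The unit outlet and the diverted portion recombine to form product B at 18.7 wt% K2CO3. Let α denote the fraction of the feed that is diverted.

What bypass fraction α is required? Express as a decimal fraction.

All 148×0.109 = 16.132 lb/h of K2CO3 reaches B, so B = 16.132/0.187 = 86.267 lb/h and vapour = 61.733 lb/h.
The evaporator receives (1−α)·148 of feed at 0.891 water and removes 0.554 of that water:
0.554×0.891×(1−α)×148 = 61.733
(1−α) = 61.733/73.055 = 0.8450;  α = 0.1550.

0.155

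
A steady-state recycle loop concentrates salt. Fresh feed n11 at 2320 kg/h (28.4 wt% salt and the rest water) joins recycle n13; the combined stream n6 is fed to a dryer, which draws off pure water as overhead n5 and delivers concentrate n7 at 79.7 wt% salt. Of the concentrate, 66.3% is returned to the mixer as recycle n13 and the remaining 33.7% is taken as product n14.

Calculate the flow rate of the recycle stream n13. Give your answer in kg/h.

Overall salt balance (none leaves overhead): salt in fresh feed = salt in product, i.e. 2320×0.284 = (1−0.663)·n7·0.797.
n7 = 658.88/(0.797×0.337) = 2453.1 kg/h.
Recycle n13 = 0.663×2453.1 = 1626.4 kg/h.

1626 kg/h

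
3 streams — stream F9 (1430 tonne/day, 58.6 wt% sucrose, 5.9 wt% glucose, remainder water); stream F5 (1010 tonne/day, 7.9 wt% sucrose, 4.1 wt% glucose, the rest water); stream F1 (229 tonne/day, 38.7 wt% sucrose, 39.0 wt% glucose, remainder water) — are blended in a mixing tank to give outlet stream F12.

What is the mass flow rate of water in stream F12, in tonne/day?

1448 tonne/day

water out = water in = 1430×0.355 + 1010×0.880 + 229×0.223 = 1447.5 tonne/day.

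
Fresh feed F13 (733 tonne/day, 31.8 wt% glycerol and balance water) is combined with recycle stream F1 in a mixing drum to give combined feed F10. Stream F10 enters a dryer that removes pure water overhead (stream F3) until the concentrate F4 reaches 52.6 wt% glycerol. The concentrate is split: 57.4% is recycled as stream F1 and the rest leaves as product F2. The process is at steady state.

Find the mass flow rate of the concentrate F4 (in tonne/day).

Overall glycerol balance (none leaves overhead): glycerol in fresh feed = glycerol in product, i.e. 733×0.318 = (1−0.574)·F4·0.526.
F4 = 233.09/(0.526×0.426) = 1040.2 tonne/day.

1040 tonne/day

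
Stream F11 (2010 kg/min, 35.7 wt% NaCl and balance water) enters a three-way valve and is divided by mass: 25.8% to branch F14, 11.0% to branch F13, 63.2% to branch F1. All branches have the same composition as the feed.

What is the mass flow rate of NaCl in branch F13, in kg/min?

78.93 kg/min

Branch F13 total = 0.110×2010 = 221.1 kg/min.
NaCl in F13 = 0.357×221.1 = 78.933 kg/min.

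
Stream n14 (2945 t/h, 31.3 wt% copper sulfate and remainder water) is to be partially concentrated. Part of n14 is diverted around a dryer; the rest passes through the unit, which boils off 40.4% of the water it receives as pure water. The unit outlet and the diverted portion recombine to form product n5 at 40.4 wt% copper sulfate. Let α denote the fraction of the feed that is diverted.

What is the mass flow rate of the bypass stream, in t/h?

All 2945×0.313 = 921.78 t/h of copper sulfate reaches n5, so n5 = 921.78/0.404 = 2281.6 t/h and vapour = 663.35 t/h.
The evaporator receives (1−α)·2945 of feed at 0.687 water and removes 0.404 of that water:
0.404×0.687×(1−α)×2945 = 663.35
(1−α) = 663.35/817.38 = 0.8116;  α = 0.1884.
Bypass flow = 0.1884×2945 = 554.95 t/h.

554.9 t/h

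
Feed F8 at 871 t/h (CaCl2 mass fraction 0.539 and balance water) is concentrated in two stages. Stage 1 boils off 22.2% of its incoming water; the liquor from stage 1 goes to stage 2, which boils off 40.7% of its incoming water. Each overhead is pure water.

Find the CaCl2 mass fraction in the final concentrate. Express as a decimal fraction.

0.717

water in feed = 871×0.461 = 401.53 t/h.
After stage 1: water left = (1−0.222)×401.53 = 312.39; stream total = 781.86 t/h.
After stage 2: water left = (1−0.407)×312.39 = 185.25; final concentrate = 654.72 t/h.
CaCl2 fraction = 469.47/654.72 = 0.717.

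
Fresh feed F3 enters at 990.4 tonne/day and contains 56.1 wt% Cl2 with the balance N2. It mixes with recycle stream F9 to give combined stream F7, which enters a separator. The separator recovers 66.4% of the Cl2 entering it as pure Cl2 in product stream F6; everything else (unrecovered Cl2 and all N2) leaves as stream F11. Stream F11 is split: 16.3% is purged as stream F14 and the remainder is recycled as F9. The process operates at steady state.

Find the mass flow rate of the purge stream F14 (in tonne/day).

N2 enters only via F3 and leaves only via the purge: 990.4×0.439 = 0.163×(N2 in F11), and the separator passes all N2, so N2 in F7 = N2 in F11 = 2667.4 tonne/day.
Cl2 in F7: m_A = 990.4×0.561 + (1−0.163)·(1−0.664)·m_A, so m_A = 555.61/0.7188 = 773.01 tonne/day.
F11 = (1−0.664)×773.01 + 2667.4 = 2927.1 tonne/day.
Purge F14 = 0.163×2927.1 = 477.12 tonne/day.

477.1 tonne/day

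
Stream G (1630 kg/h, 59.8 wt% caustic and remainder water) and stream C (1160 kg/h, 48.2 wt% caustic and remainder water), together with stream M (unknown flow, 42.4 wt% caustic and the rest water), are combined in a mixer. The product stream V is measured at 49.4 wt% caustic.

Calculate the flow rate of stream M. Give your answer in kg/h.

2223 kg/h

Let M be the unknown flow. Total out = 2790 + M.
caustic balance: 1533.9 + 0.424·M = 0.494·(2790 + M)
(0.424 − 0.494)·M = 0.494×2790 − 1533.9 = -155.6
M = -155.6 / -0.070 = 2222.9 kg/h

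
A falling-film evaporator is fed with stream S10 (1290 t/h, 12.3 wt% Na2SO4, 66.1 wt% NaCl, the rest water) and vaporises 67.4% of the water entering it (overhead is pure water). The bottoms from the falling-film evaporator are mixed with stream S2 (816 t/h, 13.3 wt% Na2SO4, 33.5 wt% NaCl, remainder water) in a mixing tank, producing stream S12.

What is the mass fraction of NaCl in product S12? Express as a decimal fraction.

0.5870

Vapour removed = 0.674×0.216×1290 = 187.8 t/h; concentrate = 1102.2 t/h.
NaCl reaching the mixer = 852.69 (from concentrate) + 816×0.335 = 1126.1 t/h.
Product flow = 1102.2 + 816 = 1918.2 t/h; NaCl fraction = 0.5870.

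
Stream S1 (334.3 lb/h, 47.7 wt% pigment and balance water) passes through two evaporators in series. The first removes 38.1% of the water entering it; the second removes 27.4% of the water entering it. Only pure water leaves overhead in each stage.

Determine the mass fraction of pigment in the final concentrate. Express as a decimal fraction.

water in feed = 334.3×0.523 = 174.84 lb/h.
After stage 1: water left = (1−0.381)×174.84 = 108.23; stream total = 267.69 lb/h.
After stage 2: water left = (1−0.274)×108.23 = 78.572; final concentrate = 238.03 lb/h.
pigment fraction = 159.46/238.03 = 0.670.

0.670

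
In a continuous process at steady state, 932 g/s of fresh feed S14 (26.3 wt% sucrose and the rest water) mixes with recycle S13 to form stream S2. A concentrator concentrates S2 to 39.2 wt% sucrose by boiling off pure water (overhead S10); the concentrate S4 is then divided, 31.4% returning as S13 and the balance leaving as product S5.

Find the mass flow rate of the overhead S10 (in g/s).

306.7 g/s

Overall sucrose balance (none leaves overhead): sucrose in fresh feed = sucrose in product, i.e. 932×0.263 = (1−0.314)·S4·0.392.
S4 = 245.12/(0.392×0.686) = 911.51 g/s.
Recycle S13 = 0.314×911.51 = 286.21 g/s.
Combined feed S2 = 932 + 286.21 = 1218.2 g/s.
Overhead S10 = S2 − S4 = 1218.2 − 911.51 = 306.7 g/s.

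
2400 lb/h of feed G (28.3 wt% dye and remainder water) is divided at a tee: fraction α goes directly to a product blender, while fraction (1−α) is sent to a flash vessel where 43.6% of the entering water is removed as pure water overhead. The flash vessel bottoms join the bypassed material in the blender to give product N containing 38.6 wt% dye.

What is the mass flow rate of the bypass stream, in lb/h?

All 2400×0.283 = 679.2 lb/h of dye reaches N, so N = 679.2/0.386 = 1759.6 lb/h and vapour = 640.41 lb/h.
The evaporator receives (1−α)·2400 of feed at 0.717 water and removes 0.436 of that water:
0.436×0.717×(1−α)×2400 = 640.41
(1−α) = 640.41/750.27 = 0.8536;  α = 0.1464.
Bypass flow = 0.1464×2400 = 351.41 lb/h.

351.4 lb/h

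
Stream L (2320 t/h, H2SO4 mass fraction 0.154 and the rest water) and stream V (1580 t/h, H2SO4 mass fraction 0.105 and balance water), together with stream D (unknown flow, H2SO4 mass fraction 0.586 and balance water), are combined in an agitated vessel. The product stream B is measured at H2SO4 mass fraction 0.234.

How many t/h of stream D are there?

Let D be the unknown flow. Total out = 3900 + D.
H2SO4 balance: 523.18 + 0.586·D = 0.234·(3900 + D)
(0.586 − 0.234)·D = 0.234×3900 − 523.18 = 389.42
D = 389.42 / 0.352 = 1106.3 t/h

1106 t/h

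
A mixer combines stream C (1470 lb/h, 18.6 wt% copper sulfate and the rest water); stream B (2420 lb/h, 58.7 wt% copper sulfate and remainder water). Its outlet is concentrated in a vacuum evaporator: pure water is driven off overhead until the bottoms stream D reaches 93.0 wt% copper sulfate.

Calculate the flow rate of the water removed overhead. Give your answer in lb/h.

2069 lb/h

copper sulfate entering = 1470×0.186 + 2420×0.587 = 1694 lb/h.
All copper sulfate reports to D, so D = 1694/0.930 = 1821.5 lb/h.
Total feed = 3890 lb/h; overhead = 3890 − 1821.5 = 2068.5 lb/h.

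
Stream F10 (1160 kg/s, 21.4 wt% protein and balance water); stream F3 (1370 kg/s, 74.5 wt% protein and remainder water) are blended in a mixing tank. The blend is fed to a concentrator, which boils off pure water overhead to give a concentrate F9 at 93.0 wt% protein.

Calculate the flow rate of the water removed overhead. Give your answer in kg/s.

1166 kg/s

protein entering = 1160×0.214 + 1370×0.745 = 1268.9 kg/s.
All protein reports to F9, so F9 = 1268.9/0.930 = 1364.4 kg/s.
Total feed = 2530 kg/s; overhead = 2530 − 1364.4 = 1165.6 kg/s.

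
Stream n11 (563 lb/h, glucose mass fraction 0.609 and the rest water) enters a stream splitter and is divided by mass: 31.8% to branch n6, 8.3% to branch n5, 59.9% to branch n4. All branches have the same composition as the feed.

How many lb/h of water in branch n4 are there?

Branch n4 total = 0.599×563 = 337.24 lb/h.
water in n4 = 0.391×337.24 = 131.86 lb/h.

131.9 lb/h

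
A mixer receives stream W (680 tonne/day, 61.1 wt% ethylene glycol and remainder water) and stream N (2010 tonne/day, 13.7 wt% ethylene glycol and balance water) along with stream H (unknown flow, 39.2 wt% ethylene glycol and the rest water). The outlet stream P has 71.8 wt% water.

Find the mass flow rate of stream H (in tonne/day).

615.7 tonne/day

Let H be the unknown flow. Total out = 2690 + H.
water balance: 1999.1 + 0.608·H = 0.718·(2690 + H)
(0.608 − 0.718)·H = 0.718×2690 − 1999.1 = -67.73
H = -67.73 / -0.110 = 615.73 tonne/day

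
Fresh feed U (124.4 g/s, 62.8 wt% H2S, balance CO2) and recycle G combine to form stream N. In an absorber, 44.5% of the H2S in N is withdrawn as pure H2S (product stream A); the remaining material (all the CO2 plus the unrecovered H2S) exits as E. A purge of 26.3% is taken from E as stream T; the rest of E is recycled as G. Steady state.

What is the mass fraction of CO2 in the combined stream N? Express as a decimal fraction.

0.5710

CO2 enters only via U and leaves only via the purge: 124.4×0.372 = 0.263×(CO2 in E), and the absorber passes all CO2, so CO2 in N = CO2 in E = 175.96 g/s.
H2S in N: m_A = 124.4×0.628 + (1−0.263)·(1−0.445)·m_A, so m_A = 78.123/0.5910 = 132.2 g/s.
N = 132.2 + 175.96 = 308.15 g/s.
CO2 fraction in N = 175.96/308.15 = 0.5710.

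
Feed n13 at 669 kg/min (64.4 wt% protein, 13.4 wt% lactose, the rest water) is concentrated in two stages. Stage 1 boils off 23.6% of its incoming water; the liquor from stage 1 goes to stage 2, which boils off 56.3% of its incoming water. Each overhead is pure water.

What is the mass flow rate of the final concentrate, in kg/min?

570.1 kg/min

water in feed = 669×0.222 = 148.52 kg/min.
After stage 1: water left = (1−0.236)×148.52 = 113.47; stream total = 633.95 kg/min.
After stage 2: water left = (1−0.563)×113.47 = 49.585; final concentrate = 570.07 kg/min.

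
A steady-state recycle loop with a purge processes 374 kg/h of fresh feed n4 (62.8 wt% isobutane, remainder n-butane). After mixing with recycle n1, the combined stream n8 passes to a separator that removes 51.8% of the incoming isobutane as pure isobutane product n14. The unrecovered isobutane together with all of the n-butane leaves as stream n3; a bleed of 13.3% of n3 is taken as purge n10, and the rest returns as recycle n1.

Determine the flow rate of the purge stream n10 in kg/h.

165 kg/h

n-butane enters only via n4 and leaves only via the purge: 374×0.372 = 0.133×(n-butane in n3), and the separator passes all n-butane, so n-butane in n8 = n-butane in n3 = 1046.1 kg/h.
isobutane in n8: m_A = 374×0.628 + (1−0.133)·(1−0.518)·m_A, so m_A = 234.87/0.5821 = 403.49 kg/h.
n3 = (1−0.518)×403.49 + 1046.1 = 1240.6 kg/h.
Purge n10 = 0.133×1240.6 = 164.99 kg/h.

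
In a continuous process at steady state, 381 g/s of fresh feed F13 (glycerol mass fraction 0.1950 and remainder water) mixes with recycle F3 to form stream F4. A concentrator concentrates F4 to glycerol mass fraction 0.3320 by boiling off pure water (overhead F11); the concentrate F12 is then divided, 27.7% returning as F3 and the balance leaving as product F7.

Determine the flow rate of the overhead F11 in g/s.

157.2 g/s

Overall glycerol balance (none leaves overhead): glycerol in fresh feed = glycerol in product, i.e. 381×0.195 = (1−0.277)·F12·0.332.
F12 = 74.295/(0.332×0.723) = 309.52 g/s.
Recycle F3 = 0.277×309.52 = 85.736 g/s.
Combined feed F4 = 381 + 85.736 = 466.74 g/s.
Overhead F11 = F4 − F12 = 466.74 − 309.52 = 157.22 g/s.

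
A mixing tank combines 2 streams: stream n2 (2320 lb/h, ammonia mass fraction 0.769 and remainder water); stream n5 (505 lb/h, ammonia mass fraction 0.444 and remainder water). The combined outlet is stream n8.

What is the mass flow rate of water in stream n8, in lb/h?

water out = water in = 2320×0.231 + 505×0.556 = 816.7 lb/h.

816.7 lb/h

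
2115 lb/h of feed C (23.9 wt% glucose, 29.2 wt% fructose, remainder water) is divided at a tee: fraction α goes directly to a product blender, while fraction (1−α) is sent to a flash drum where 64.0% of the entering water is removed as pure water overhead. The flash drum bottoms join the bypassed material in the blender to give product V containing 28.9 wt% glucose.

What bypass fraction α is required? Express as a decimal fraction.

0.424

All 2115×0.239 = 505.48 lb/h of glucose reaches V, so V = 505.48/0.289 = 1749.1 lb/h and vapour = 365.92 lb/h.
The evaporator receives (1−α)·2115 of feed at 0.469 water and removes 0.640 of that water:
0.640×0.469×(1−α)×2115 = 365.92
(1−α) = 365.92/634.84 = 0.5764;  α = 0.4236.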